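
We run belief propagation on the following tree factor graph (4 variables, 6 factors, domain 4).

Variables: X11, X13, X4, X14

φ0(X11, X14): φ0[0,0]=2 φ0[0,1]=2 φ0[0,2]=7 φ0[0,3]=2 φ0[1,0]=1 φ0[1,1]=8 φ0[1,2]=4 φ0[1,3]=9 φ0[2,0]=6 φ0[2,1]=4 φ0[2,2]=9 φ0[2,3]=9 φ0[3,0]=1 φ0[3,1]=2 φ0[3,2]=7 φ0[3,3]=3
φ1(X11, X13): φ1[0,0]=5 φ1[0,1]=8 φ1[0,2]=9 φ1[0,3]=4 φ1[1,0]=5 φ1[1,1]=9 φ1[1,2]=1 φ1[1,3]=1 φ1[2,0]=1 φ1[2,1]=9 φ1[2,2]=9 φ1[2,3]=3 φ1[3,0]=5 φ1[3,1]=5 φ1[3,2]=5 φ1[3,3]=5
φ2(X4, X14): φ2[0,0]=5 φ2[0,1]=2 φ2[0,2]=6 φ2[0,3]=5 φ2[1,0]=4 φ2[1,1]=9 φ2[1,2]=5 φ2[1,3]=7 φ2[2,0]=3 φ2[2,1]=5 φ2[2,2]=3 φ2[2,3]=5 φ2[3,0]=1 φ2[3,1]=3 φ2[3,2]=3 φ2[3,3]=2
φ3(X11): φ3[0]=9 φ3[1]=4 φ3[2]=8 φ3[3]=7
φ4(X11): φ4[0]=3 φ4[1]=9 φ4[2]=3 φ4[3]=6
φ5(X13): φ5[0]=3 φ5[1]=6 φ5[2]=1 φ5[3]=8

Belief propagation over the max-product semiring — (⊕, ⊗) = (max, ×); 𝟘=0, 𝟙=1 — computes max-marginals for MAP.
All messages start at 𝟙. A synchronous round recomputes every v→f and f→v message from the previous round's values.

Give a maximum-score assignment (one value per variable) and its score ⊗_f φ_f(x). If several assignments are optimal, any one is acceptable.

init: all messages = 𝟙 over 4 values
r1 m[φ0→X11] = [7, 9, 9, 7]
r1 m[φ0→X14] = [6, 8, 9, 9]
r1 m[φ1→X11] = [9, 9, 9, 5]
r1 m[φ1→X13] = [5, 9, 9, 5]
r1 m[φ2→X4] = [6, 9, 5, 3]
r1 m[φ2→X14] = [5, 9, 6, 7]
r1 m[φ3→X11] = [9, 4, 8, 7]
r1 m[φ4→X11] = [3, 9, 3, 6]
r1 m[φ5→X13] = [3, 6, 1, 8]
r1 m[X11→φ0] = [1, 1, 1, 1]
r1 m[X11→φ1] = [1, 1, 1, 1]
r1 m[X11→φ3] = [1, 1, 1, 1]
r1 m[X11→φ4] = [1, 1, 1, 1]
r1 m[X13→φ1] = [1, 1, 1, 1]
r1 m[X13→φ5] = [1, 1, 1, 1]
r1 m[X4→φ2] = [1, 1, 1, 1]
r1 m[X14→φ0] = [1, 1, 1, 1]
r1 m[X14→φ2] = [1, 1, 1, 1]
r2 m[φ0→X11] = [7, 9, 9, 7]
r2 m[φ0→X14] = [6, 8, 9, 9]
r2 m[φ1→X11] = [9, 9, 9, 5]
r2 m[φ1→X13] = [5, 9, 9, 5]
r2 m[φ2→X4] = [6, 9, 5, 3]
r2 m[φ2→X14] = [5, 9, 6, 7]
r2 m[φ3→X11] = [9, 4, 8, 7]
r2 m[φ4→X11] = [3, 9, 3, 6]
r2 m[φ5→X13] = [3, 6, 1, 8]
r2 m[X11→φ0] = [243, 324, 216, 210]
r2 m[X11→φ1] = [189, 324, 216, 294]
r2 m[X11→φ3] = [189, 729, 243, 210]
r2 m[X11→φ4] = [567, 324, 648, 245]
r2 m[X13→φ1] = [3, 6, 1, 8]
r2 m[X13→φ5] = [5, 9, 9, 5]
r2 m[X4→φ2] = [1, 1, 1, 1]
r2 m[X14→φ0] = [5, 9, 6, 7]
r2 m[X14→φ2] = [6, 8, 9, 9]
r3 m[φ0→X11] = [42, 72, 63, 42]
r3 m[φ0→X14] = [1296, 2592, 1944, 2916]
r3 m[φ1→X11] = [48, 54, 54, 40]
r3 m[φ1→X13] = [1620, 2916, 1944, 1470]
r3 m[φ2→X4] = [54, 72, 45, 27]
r3 m[φ2→X14] = [5, 9, 6, 7]
r3 m[φ3→X11] = [9, 4, 8, 7]
r3 m[φ4→X11] = [3, 9, 3, 6]
r3 m[φ5→X13] = [3, 6, 1, 8]
r3 m[X11→φ0] = [243, 324, 216, 210]
r3 m[X11→φ1] = [189, 324, 216, 294]
r3 m[X11→φ3] = [189, 729, 243, 210]
r3 m[X11→φ4] = [567, 324, 648, 245]
r3 m[X13→φ1] = [3, 6, 1, 8]
r3 m[X13→φ5] = [5, 9, 9, 5]
r3 m[X4→φ2] = [1, 1, 1, 1]
r3 m[X14→φ0] = [5, 9, 6, 7]
r3 m[X14→φ2] = [6, 8, 9, 9]
r4 m[φ0→X11] = [42, 72, 63, 42]
r4 m[φ0→X14] = [1296, 2592, 1944, 2916]
r4 m[φ1→X11] = [48, 54, 54, 40]
r4 m[φ1→X13] = [1620, 2916, 1944, 1470]
r4 m[φ2→X4] = [54, 72, 45, 27]
r4 m[φ2→X14] = [5, 9, 6, 7]
r4 m[φ3→X11] = [9, 4, 8, 7]
r4 m[φ4→X11] = [3, 9, 3, 6]
r4 m[φ5→X13] = [3, 6, 1, 8]
r4 m[X11→φ0] = [1296, 1944, 1296, 1680]
r4 m[X11→φ1] = [1134, 2592, 1512, 1764]
r4 m[X11→φ3] = [6048, 34992, 10206, 10080]
r4 m[X11→φ4] = [18144, 15552, 27216, 11760]
r4 m[X13→φ1] = [3, 6, 1, 8]
r4 m[X13→φ5] = [1620, 2916, 1944, 1470]
r4 m[X4→φ2] = [1, 1, 1, 1]
r4 m[X14→φ0] = [5, 9, 6, 7]
r4 m[X14→φ2] = [1296, 2592, 1944, 2916]
r5 m[φ0→X11] = [42, 72, 63, 42]
r5 m[φ0→X14] = [7776, 15552, 11760, 17496]
r5 m[φ1→X11] = [48, 54, 54, 40]
r5 m[φ1→X13] = [12960, 23328, 13608, 8820]
r5 m[φ2→X4] = [14580, 23328, 14580, 7776]
r5 m[φ2→X14] = [5, 9, 6, 7]
r5 m[φ3→X11] = [9, 4, 8, 7]
r5 m[φ4→X11] = [3, 9, 3, 6]
r5 m[φ5→X13] = [3, 6, 1, 8]
r5 m[X11→φ0] = [1296, 1944, 1296, 1680]
r5 m[X11→φ1] = [1134, 2592, 1512, 1764]
r5 m[X11→φ3] = [6048, 34992, 10206, 10080]
r5 m[X11→φ4] = [18144, 15552, 27216, 11760]
r5 m[X13→φ1] = [3, 6, 1, 8]
r5 m[X13→φ5] = [1620, 2916, 1944, 1470]
r5 m[X4→φ2] = [1, 1, 1, 1]
r5 m[X14→φ0] = [5, 9, 6, 7]
r5 m[X14→φ2] = [1296, 2592, 1944, 2916]
r6 m[φ0→X11] = [42, 72, 63, 42]
r6 m[φ0→X14] = [7776, 15552, 11760, 17496]
r6 m[φ1→X11] = [48, 54, 54, 40]
r6 m[φ1→X13] = [12960, 23328, 13608, 8820]
r6 m[φ2→X4] = [14580, 23328, 14580, 7776]
r6 m[φ2→X14] = [5, 9, 6, 7]
r6 m[φ3→X11] = [9, 4, 8, 7]
r6 m[φ4→X11] = [3, 9, 3, 6]
r6 m[φ5→X13] = [3, 6, 1, 8]
r6 m[X11→φ0] = [1296, 1944, 1296, 1680]
r6 m[X11→φ1] = [1134, 2592, 1512, 1764]
r6 m[X11→φ3] = [6048, 34992, 10206, 10080]
r6 m[X11→φ4] = [18144, 15552, 27216, 11760]
r6 m[X13→φ1] = [3, 6, 1, 8]
r6 m[X13→φ5] = [12960, 23328, 13608, 8820]
r6 m[X4→φ2] = [1, 1, 1, 1]
r6 m[X14→φ0] = [5, 9, 6, 7]
r6 m[X14→φ2] = [7776, 15552, 11760, 17496]
r7 m[φ0→X11] = [42, 72, 63, 42]
r7 m[φ0→X14] = [7776, 15552, 11760, 17496]
r7 m[φ1→X11] = [48, 54, 54, 40]
r7 m[φ1→X13] = [12960, 23328, 13608, 8820]
r7 m[φ2→X4] = [87480, 139968, 87480, 46656]
r7 m[φ2→X14] = [5, 9, 6, 7]
r7 m[φ3→X11] = [9, 4, 8, 7]
r7 m[φ4→X11] = [3, 9, 3, 6]
r7 m[φ5→X13] = [3, 6, 1, 8]
r7 m[X11→φ0] = [1296, 1944, 1296, 1680]
r7 m[X11→φ1] = [1134, 2592, 1512, 1764]
r7 m[X11→φ3] = [6048, 34992, 10206, 10080]
r7 m[X11→φ4] = [18144, 15552, 27216, 11760]
r7 m[X13→φ1] = [3, 6, 1, 8]
r7 m[X13→φ5] = [12960, 23328, 13608, 8820]
r7 m[X4→φ2] = [1, 1, 1, 1]
r7 m[X14→φ0] = [5, 9, 6, 7]
r7 m[X14→φ2] = [7776, 15552, 11760, 17496]
r8 m[φ0→X11] = [42, 72, 63, 42]
r8 m[φ0→X14] = [7776, 15552, 11760, 17496]
r8 m[φ1→X11] = [48, 54, 54, 40]
r8 m[φ1→X13] = [12960, 23328, 13608, 8820]
r8 m[φ2→X4] = [87480, 139968, 87480, 46656]
r8 m[φ2→X14] = [5, 9, 6, 7]
r8 m[φ3→X11] = [9, 4, 8, 7]
r8 m[φ4→X11] = [3, 9, 3, 6]
r8 m[φ5→X13] = [3, 6, 1, 8]
r8 m[X11→φ0] = [1296, 1944, 1296, 1680]
r8 m[X11→φ1] = [1134, 2592, 1512, 1764]
r8 m[X11→φ3] = [6048, 34992, 10206, 10080]
r8 m[X11→φ4] = [18144, 15552, 27216, 11760]
r8 m[X13→φ1] = [3, 6, 1, 8]
r8 m[X13→φ5] = [12960, 23328, 13608, 8820]
r8 m[X4→φ2] = [1, 1, 1, 1]
r8 m[X14→φ0] = [5, 9, 6, 7]
r8 m[X14→φ2] = [7776, 15552, 11760, 17496]
fixed point reached at round 8
traceback from X11: (X11=1, X13=1, X4=1, X14=1), score=139968

assignment: (X11=1, X13=1, X4=1, X14=1); score = 139968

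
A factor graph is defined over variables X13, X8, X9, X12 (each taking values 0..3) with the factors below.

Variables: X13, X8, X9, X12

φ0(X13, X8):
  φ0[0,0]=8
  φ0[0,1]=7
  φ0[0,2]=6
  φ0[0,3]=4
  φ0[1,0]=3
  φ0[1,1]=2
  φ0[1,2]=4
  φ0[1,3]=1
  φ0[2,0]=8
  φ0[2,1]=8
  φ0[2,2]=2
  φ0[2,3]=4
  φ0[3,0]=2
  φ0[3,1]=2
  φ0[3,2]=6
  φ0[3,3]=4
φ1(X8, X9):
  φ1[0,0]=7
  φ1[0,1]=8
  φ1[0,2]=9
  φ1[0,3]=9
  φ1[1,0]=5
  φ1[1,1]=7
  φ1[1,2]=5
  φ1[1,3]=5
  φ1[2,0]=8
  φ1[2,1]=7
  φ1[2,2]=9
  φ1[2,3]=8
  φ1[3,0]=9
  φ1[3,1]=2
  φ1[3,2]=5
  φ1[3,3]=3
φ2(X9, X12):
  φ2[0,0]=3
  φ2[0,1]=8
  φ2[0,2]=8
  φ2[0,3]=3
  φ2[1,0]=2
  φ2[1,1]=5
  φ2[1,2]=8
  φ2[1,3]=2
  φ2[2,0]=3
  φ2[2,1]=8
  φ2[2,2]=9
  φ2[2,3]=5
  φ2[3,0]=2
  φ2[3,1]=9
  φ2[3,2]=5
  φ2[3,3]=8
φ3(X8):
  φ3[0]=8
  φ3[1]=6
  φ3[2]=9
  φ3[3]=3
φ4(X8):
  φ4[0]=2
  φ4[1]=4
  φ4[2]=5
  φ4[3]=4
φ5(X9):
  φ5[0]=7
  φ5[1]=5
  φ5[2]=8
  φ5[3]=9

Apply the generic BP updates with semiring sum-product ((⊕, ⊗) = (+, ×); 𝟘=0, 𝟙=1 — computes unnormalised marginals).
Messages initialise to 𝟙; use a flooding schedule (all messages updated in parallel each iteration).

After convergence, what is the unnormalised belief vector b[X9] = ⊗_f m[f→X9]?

init: all messages = 𝟙 over 4 values
r1 m[φ0→X13] = [25, 10, 22, 14]
r1 m[φ0→X8] = [21, 19, 18, 13]
r1 m[φ1→X8] = [33, 22, 32, 19]
r1 m[φ1→X9] = [29, 24, 28, 25]
r1 m[φ2→X9] = [22, 17, 25, 24]
r1 m[φ2→X12] = [10, 30, 30, 18]
r1 m[φ3→X8] = [8, 6, 9, 3]
r1 m[φ4→X8] = [2, 4, 5, 4]
r1 m[φ5→X9] = [7, 5, 8, 9]
r1 m[X13→φ0] = [1, 1, 1, 1]
r1 m[X8→φ0] = [1, 1, 1, 1]
r1 m[X8→φ1] = [1, 1, 1, 1]
r1 m[X8→φ3] = [1, 1, 1, 1]
r1 m[X8→φ4] = [1, 1, 1, 1]
r1 m[X9→φ1] = [1, 1, 1, 1]
r1 m[X9→φ2] = [1, 1, 1, 1]
r1 m[X9→φ5] = [1, 1, 1, 1]
r1 m[X12→φ2] = [1, 1, 1, 1]
r2 m[φ0→X13] = [25, 10, 22, 14]
r2 m[φ0→X8] = [21, 19, 18, 13]
r2 m[φ1→X8] = [33, 22, 32, 19]
r2 m[φ1→X9] = [29, 24, 28, 25]
r2 m[φ2→X9] = [22, 17, 25, 24]
r2 m[φ2→X12] = [10, 30, 30, 18]
r2 m[φ3→X8] = [8, 6, 9, 3]
r2 m[φ4→X8] = [2, 4, 5, 4]
r2 m[φ5→X9] = [7, 5, 8, 9]
r2 m[X13→φ0] = [1, 1, 1, 1]
r2 m[X8→φ0] = [528, 528, 1440, 228]
r2 m[X8→φ1] = [336, 456, 810, 156]
r2 m[X8→φ3] = [1386, 1672, 2880, 988]
r2 m[X8→φ4] = [5544, 2508, 5184, 741]
r2 m[X9→φ1] = [154, 85, 200, 216]
r2 m[X9→φ2] = [203, 120, 224, 225]
r2 m[X9→φ5] = [638, 408, 700, 600]
r2 m[X12→φ2] = [1, 1, 1, 1]
r3 m[φ0→X13] = [17472, 8628, 12240, 11664]
r3 m[φ0→X8] = [21, 19, 18, 13]
r3 m[φ1→X8] = [5502, 3445, 5355, 3204]
r3 m[φ1→X9] = [12516, 11862, 13374, 12252]
r3 m[φ2→X9] = [22, 17, 25, 24]
r3 m[φ2→X12] = [1971, 6041, 5725, 3769]
r3 m[φ3→X8] = [8, 6, 9, 3]
r3 m[φ4→X8] = [2, 4, 5, 4]
r3 m[φ5→X9] = [7, 5, 8, 9]
r3 m[X13→φ0] = [1, 1, 1, 1]
r3 m[X8→φ0] = [528, 528, 1440, 228]
r3 m[X8→φ1] = [336, 456, 810, 156]
r3 m[X8→φ3] = [1386, 1672, 2880, 988]
r3 m[X8→φ4] = [5544, 2508, 5184, 741]
r3 m[X9→φ1] = [154, 85, 200, 216]
r3 m[X9→φ2] = [203, 120, 224, 225]
r3 m[X9→φ5] = [638, 408, 700, 600]
r3 m[X12→φ2] = [1, 1, 1, 1]
r4 m[φ0→X13] = [17472, 8628, 12240, 11664]
r4 m[φ0→X8] = [21, 19, 18, 13]
r4 m[φ1→X8] = [5502, 3445, 5355, 3204]
r4 m[φ1→X9] = [12516, 11862, 13374, 12252]
r4 m[φ2→X9] = [22, 17, 25, 24]
r4 m[φ2→X12] = [1971, 6041, 5725, 3769]
r4 m[φ3→X8] = [8, 6, 9, 3]
r4 m[φ4→X8] = [2, 4, 5, 4]
r4 m[φ5→X9] = [7, 5, 8, 9]
r4 m[X13→φ0] = [1, 1, 1, 1]
r4 m[X8→φ0] = [88032, 82680, 240975, 38448]
r4 m[X8→φ1] = [336, 456, 810, 156]
r4 m[X8→φ3] = [231084, 261820, 481950, 166608]
r4 m[X8→φ4] = [924336, 392730, 867510, 124956]
r4 m[X9→φ1] = [154, 85, 200, 216]
r4 m[X9→φ2] = [87612, 59310, 106992, 110268]
r4 m[X9→φ5] = [275352, 201654, 334350, 294048]
r4 m[X12→φ2] = [1, 1, 1, 1]
r5 m[φ0→X13] = [2882658, 1431804, 2001438, 1941066]
r5 m[φ0→X8] = [21, 19, 18, 13]
r5 m[φ1→X8] = [5502, 3445, 5355, 3204]
r5 m[φ1→X9] = [12516, 11862, 13374, 12252]
r5 m[φ2→X9] = [22, 17, 25, 24]
r5 m[φ2→X12] = [922968, 2845794, 2689644, 1798560]
r5 m[φ3→X8] = [8, 6, 9, 3]
r5 m[φ4→X8] = [2, 4, 5, 4]
r5 m[φ5→X9] = [7, 5, 8, 9]
r5 m[X13→φ0] = [1, 1, 1, 1]
r5 m[X8→φ0] = [88032, 82680, 240975, 38448]
r5 m[X8→φ1] = [336, 456, 810, 156]
r5 m[X8→φ3] = [231084, 261820, 481950, 166608]
r5 m[X8→φ4] = [924336, 392730, 867510, 124956]
r5 m[X9→φ1] = [154, 85, 200, 216]
r5 m[X9→φ2] = [87612, 59310, 106992, 110268]
r5 m[X9→φ5] = [275352, 201654, 334350, 294048]
r5 m[X12→φ2] = [1, 1, 1, 1]
r6 m[φ0→X13] = [2882658, 1431804, 2001438, 1941066]
r6 m[φ0→X8] = [21, 19, 18, 13]
r6 m[φ1→X8] = [5502, 3445, 5355, 3204]
r6 m[φ1→X9] = [12516, 11862, 13374, 12252]
r6 m[φ2→X9] = [22, 17, 25, 24]
r6 m[φ2→X12] = [922968, 2845794, 2689644, 1798560]
r6 m[φ3→X8] = [8, 6, 9, 3]
r6 m[φ4→X8] = [2, 4, 5, 4]
r6 m[φ5→X9] = [7, 5, 8, 9]
r6 m[X13→φ0] = [1, 1, 1, 1]
r6 m[X8→φ0] = [88032, 82680, 240975, 38448]
r6 m[X8→φ1] = [336, 456, 810, 156]
r6 m[X8→φ3] = [231084, 261820, 481950, 166608]
r6 m[X8→φ4] = [924336, 392730, 867510, 124956]
r6 m[X9→φ1] = [154, 85, 200, 216]
r6 m[X9→φ2] = [87612, 59310, 106992, 110268]
r6 m[X9→φ5] = [275352, 201654, 334350, 294048]
r6 m[X12→φ2] = [1, 1, 1, 1]
fixed point reached at round 6
b[X9] = ⊗ incoming = [1927464, 1008270, 2674800, 2646432]

b[X9] = [1927464, 1008270, 2674800, 2646432]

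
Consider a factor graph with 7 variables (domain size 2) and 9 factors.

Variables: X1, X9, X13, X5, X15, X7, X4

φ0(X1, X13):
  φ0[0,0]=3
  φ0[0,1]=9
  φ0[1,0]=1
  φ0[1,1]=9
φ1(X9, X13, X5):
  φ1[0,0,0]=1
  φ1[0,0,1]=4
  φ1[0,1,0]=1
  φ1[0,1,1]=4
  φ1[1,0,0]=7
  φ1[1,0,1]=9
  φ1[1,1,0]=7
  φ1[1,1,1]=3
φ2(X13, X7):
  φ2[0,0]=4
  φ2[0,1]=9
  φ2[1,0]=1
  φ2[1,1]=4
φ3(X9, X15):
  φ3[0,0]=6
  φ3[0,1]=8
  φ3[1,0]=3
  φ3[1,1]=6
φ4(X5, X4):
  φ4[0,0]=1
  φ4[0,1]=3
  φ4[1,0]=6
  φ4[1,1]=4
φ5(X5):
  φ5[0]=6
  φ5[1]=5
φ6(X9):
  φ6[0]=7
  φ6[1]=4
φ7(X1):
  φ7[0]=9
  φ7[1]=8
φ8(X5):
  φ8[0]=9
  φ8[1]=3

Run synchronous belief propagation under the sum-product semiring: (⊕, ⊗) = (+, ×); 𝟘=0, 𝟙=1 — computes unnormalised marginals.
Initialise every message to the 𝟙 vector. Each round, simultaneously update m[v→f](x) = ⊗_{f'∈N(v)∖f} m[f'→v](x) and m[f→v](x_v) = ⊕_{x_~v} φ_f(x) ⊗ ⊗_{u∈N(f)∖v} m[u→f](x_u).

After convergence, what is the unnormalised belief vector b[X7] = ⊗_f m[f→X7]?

b[X7] = [48661800, 149812200]

init: all messages = 𝟙 over 2 values
r1 m[φ0→X1] = [12, 10]
r1 m[φ0→X13] = [4, 18]
r1 m[φ1→X9] = [10, 26]
r1 m[φ1→X13] = [21, 15]
r1 m[φ1→X5] = [16, 20]
r1 m[φ2→X13] = [13, 5]
r1 m[φ2→X7] = [5, 13]
r1 m[φ3→X9] = [14, 9]
r1 m[φ3→X15] = [9, 14]
r1 m[φ4→X5] = [4, 10]
r1 m[φ4→X4] = [7, 7]
r1 m[φ5→X5] = [6, 5]
r1 m[φ6→X9] = [7, 4]
r1 m[φ7→X1] = [9, 8]
r1 m[φ8→X5] = [9, 3]
r1 m[X1→φ0] = [1, 1]
r1 m[X1→φ7] = [1, 1]
r1 m[X9→φ1] = [1, 1]
r1 m[X9→φ3] = [1, 1]
r1 m[X9→φ6] = [1, 1]
r1 m[X13→φ0] = [1, 1]
r1 m[X13→φ1] = [1, 1]
r1 m[X13→φ2] = [1, 1]
r1 m[X5→φ1] = [1, 1]
r1 m[X5→φ4] = [1, 1]
r1 m[X5→φ5] = [1, 1]
r1 m[X5→φ8] = [1, 1]
r1 m[X15→φ3] = [1, 1]
r1 m[X7→φ2] = [1, 1]
r1 m[X4→φ4] = [1, 1]
r2 m[φ0→X1] = [12, 10]
r2 m[φ0→X13] = [4, 18]
r2 m[φ1→X9] = [10, 26]
r2 m[φ1→X13] = [21, 15]
r2 m[φ1→X5] = [16, 20]
r2 m[φ2→X13] = [13, 5]
r2 m[φ2→X7] = [5, 13]
r2 m[φ3→X9] = [14, 9]
r2 m[φ3→X15] = [9, 14]
r2 m[φ4→X5] = [4, 10]
r2 m[φ4→X4] = [7, 7]
r2 m[φ5→X5] = [6, 5]
r2 m[φ6→X9] = [7, 4]
r2 m[φ7→X1] = [9, 8]
r2 m[φ8→X5] = [9, 3]
r2 m[X1→φ0] = [9, 8]
r2 m[X1→φ7] = [12, 10]
r2 m[X9→φ1] = [98, 36]
r2 m[X9→φ3] = [70, 104]
r2 m[X9→φ6] = [140, 234]
r2 m[X13→φ0] = [273, 75]
r2 m[X13→φ1] = [52, 90]
r2 m[X13→φ2] = [84, 270]
r2 m[X5→φ1] = [216, 150]
r2 m[X5→φ4] = [864, 300]
r2 m[X5→φ5] = [576, 600]
r2 m[X5→φ8] = [384, 1000]
r2 m[X15→φ3] = [1, 1]
r2 m[X7→φ2] = [1, 1]
r2 m[X4→φ4] = [1, 1]
r3 m[φ0→X1] = [1494, 948]
r3 m[φ0→X13] = [35, 153]
r3 m[φ1→X9] = [115872, 325404]
r3 m[φ1→X13] = [183000, 150600]
r3 m[φ1→X5] = [49700, 82232]
r3 m[φ2→X13] = [13, 5]
r3 m[φ2→X7] = [606, 1836]
r3 m[φ3→X9] = [14, 9]
r3 m[φ3→X15] = [732, 1184]
r3 m[φ4→X5] = [4, 10]
r3 m[φ4→X4] = [2664, 3792]
r3 m[φ5→X5] = [6, 5]
r3 m[φ6→X9] = [7, 4]
r3 m[φ7→X1] = [9, 8]
r3 m[φ8→X5] = [9, 3]
r3 m[X1→φ0] = [9, 8]
r3 m[X1→φ7] = [12, 10]
r3 m[X9→φ1] = [98, 36]
r3 m[X9→φ3] = [70, 104]
r3 m[X9→φ6] = [140, 234]
r3 m[X13→φ0] = [273, 75]
r3 m[X13→φ1] = [52, 90]
r3 m[X13→φ2] = [84, 270]
r3 m[X5→φ1] = [216, 150]
r3 m[X5→φ4] = [864, 300]
r3 m[X5→φ5] = [576, 600]
r3 m[X5→φ8] = [384, 1000]
r3 m[X15→φ3] = [1, 1]
r3 m[X7→φ2] = [1, 1]
r3 m[X4→φ4] = [1, 1]
r4 m[φ0→X1] = [1494, 948]
r4 m[φ0→X13] = [35, 153]
r4 m[φ1→X9] = [115872, 325404]
r4 m[φ1→X13] = [183000, 150600]
r4 m[φ1→X5] = [49700, 82232]
r4 m[φ2→X13] = [13, 5]
r4 m[φ2→X7] = [606, 1836]
r4 m[φ3→X9] = [14, 9]
r4 m[φ3→X15] = [732, 1184]
r4 m[φ4→X5] = [4, 10]
r4 m[φ4→X4] = [2664, 3792]
r4 m[φ5→X5] = [6, 5]
r4 m[φ6→X9] = [7, 4]
r4 m[φ7→X1] = [9, 8]
r4 m[φ8→X5] = [9, 3]
r4 m[X1→φ0] = [9, 8]
r4 m[X1→φ7] = [1494, 948]
r4 m[X9→φ1] = [98, 36]
r4 m[X9→φ3] = [811104, 1301616]
r4 m[X9→φ6] = [1622208, 2928636]
r4 m[X13→φ0] = [2379000, 753000]
r4 m[X13→φ1] = [455, 765]
r4 m[X13→φ2] = [6405000, 23041800]
r4 m[X5→φ1] = [216, 150]
r4 m[X5→φ4] = [2683800, 1233480]
r4 m[X5→φ5] = [1789200, 2466960]
r4 m[X5→φ8] = [1192800, 4111600]
r4 m[X15→φ3] = [1, 1]
r4 m[X7→φ2] = [1, 1]
r4 m[X4→φ4] = [1, 1]
r5 m[φ0→X1] = [13914000, 9156000]
r5 m[φ0→X13] = [35, 153]
r5 m[φ1→X9] = [995520, 2803140]
r5 m[φ1→X13] = [183000, 150600]
r5 m[φ1→X5] = [427000, 708280]
r5 m[φ2→X13] = [13, 5]
r5 m[φ2→X7] = [48661800, 149812200]
r5 m[φ3→X9] = [14, 9]
r5 m[φ3→X15] = [8771472, 14298528]
r5 m[φ4→X5] = [4, 10]
r5 m[φ4→X4] = [10084680, 12985320]
r5 m[φ5→X5] = [6, 5]
r5 m[φ6→X9] = [7, 4]
r5 m[φ7→X1] = [9, 8]
r5 m[φ8→X5] = [9, 3]
r5 m[X1→φ0] = [9, 8]
r5 m[X1→φ7] = [1494, 948]
r5 m[X9→φ1] = [98, 36]
r5 m[X9→φ3] = [811104, 1301616]
r5 m[X9→φ6] = [1622208, 2928636]
r5 m[X13→φ0] = [2379000, 753000]
r5 m[X13→φ1] = [455, 765]
r5 m[X13→φ2] = [6405000, 23041800]
r5 m[X5→φ1] = [216, 150]
r5 m[X5→φ4] = [2683800, 1233480]
r5 m[X5→φ5] = [1789200, 2466960]
r5 m[X5→φ8] = [1192800, 4111600]
r5 m[X15→φ3] = [1, 1]
r5 m[X7→φ2] = [1, 1]
r5 m[X4→φ4] = [1, 1]
r6 m[φ0→X1] = [13914000, 9156000]
r6 m[φ0→X13] = [35, 153]
r6 m[φ1→X9] = [995520, 2803140]
r6 m[φ1→X13] = [183000, 150600]
r6 m[φ1→X5] = [427000, 708280]
r6 m[φ2→X13] = [13, 5]
r6 m[φ2→X7] = [48661800, 149812200]
r6 m[φ3→X9] = [14, 9]
r6 m[φ3→X15] = [8771472, 14298528]
r6 m[φ4→X5] = [4, 10]
r6 m[φ4→X4] = [10084680, 12985320]
r6 m[φ5→X5] = [6, 5]
r6 m[φ6→X9] = [7, 4]
r6 m[φ7→X1] = [9, 8]
r6 m[φ8→X5] = [9, 3]
r6 m[X1→φ0] = [9, 8]
r6 m[X1→φ7] = [13914000, 9156000]
r6 m[X9→φ1] = [98, 36]
r6 m[X9→φ3] = [6968640, 11212560]
r6 m[X9→φ6] = [13937280, 25228260]
r6 m[X13→φ0] = [2379000, 753000]
r6 m[X13→φ1] = [455, 765]
r6 m[X13→φ2] = [6405000, 23041800]
r6 m[X5→φ1] = [216, 150]
r6 m[X5→φ4] = [23058000, 10624200]
r6 m[X5→φ5] = [15372000, 21248400]
r6 m[X5→φ8] = [10248000, 35414000]
r6 m[X15→φ3] = [1, 1]
r6 m[X7→φ2] = [1, 1]
r6 m[X4→φ4] = [1, 1]
r7 m[φ0→X1] = [13914000, 9156000]
r7 m[φ0→X13] = [35, 153]
r7 m[φ1→X9] = [995520, 2803140]
r7 m[φ1→X13] = [183000, 150600]
r7 m[φ1→X5] = [427000, 708280]
r7 m[φ2→X13] = [13, 5]
r7 m[φ2→X7] = [48661800, 149812200]
r7 m[φ3→X9] = [14, 9]
r7 m[φ3→X15] = [75449520, 123024480]
r7 m[φ4→X5] = [4, 10]
r7 m[φ4→X4] = [86803200, 111670800]
r7 m[φ5→X5] = [6, 5]
r7 m[φ6→X9] = [7, 4]
r7 m[φ7→X1] = [9, 8]
r7 m[φ8→X5] = [9, 3]
r7 m[X1→φ0] = [9, 8]
r7 m[X1→φ7] = [13914000, 9156000]
r7 m[X9→φ1] = [98, 36]
r7 m[X9→φ3] = [6968640, 11212560]
r7 m[X9→φ6] = [13937280, 25228260]
r7 m[X13→φ0] = [2379000, 753000]
r7 m[X13→φ1] = [455, 765]
r7 m[X13→φ2] = [6405000, 23041800]
r7 m[X5→φ1] = [216, 150]
r7 m[X5→φ4] = [23058000, 10624200]
r7 m[X5→φ5] = [15372000, 21248400]
r7 m[X5→φ8] = [10248000, 35414000]
r7 m[X15→φ3] = [1, 1]
r7 m[X7→φ2] = [1, 1]
r7 m[X4→φ4] = [1, 1]
r8 m[φ0→X1] = [13914000, 9156000]
r8 m[φ0→X13] = [35, 153]
r8 m[φ1→X9] = [995520, 2803140]
r8 m[φ1→X13] = [183000, 150600]
r8 m[φ1→X5] = [427000, 708280]
r8 m[φ2→X13] = [13, 5]
r8 m[φ2→X7] = [48661800, 149812200]
r8 m[φ3→X9] = [14, 9]
r8 m[φ3→X15] = [75449520, 123024480]
r8 m[φ4→X5] = [4, 10]
r8 m[φ4→X4] = [86803200, 111670800]
r8 m[φ5→X5] = [6, 5]
r8 m[φ6→X9] = [7, 4]
r8 m[φ7→X1] = [9, 8]
r8 m[φ8→X5] = [9, 3]
r8 m[X1→φ0] = [9, 8]
r8 m[X1→φ7] = [13914000, 9156000]
r8 m[X9→φ1] = [98, 36]
r8 m[X9→φ3] = [6968640, 11212560]
r8 m[X9→φ6] = [13937280, 25228260]
r8 m[X13→φ0] = [2379000, 753000]
r8 m[X13→φ1] = [455, 765]
r8 m[X13→φ2] = [6405000, 23041800]
r8 m[X5→φ1] = [216, 150]
r8 m[X5→φ4] = [23058000, 10624200]
r8 m[X5→φ5] = [15372000, 21248400]
r8 m[X5→φ8] = [10248000, 35414000]
r8 m[X15→φ3] = [1, 1]
r8 m[X7→φ2] = [1, 1]
r8 m[X4→φ4] = [1, 1]
fixed point reached at round 8
b[X7] = ⊗ incoming = [48661800, 149812200]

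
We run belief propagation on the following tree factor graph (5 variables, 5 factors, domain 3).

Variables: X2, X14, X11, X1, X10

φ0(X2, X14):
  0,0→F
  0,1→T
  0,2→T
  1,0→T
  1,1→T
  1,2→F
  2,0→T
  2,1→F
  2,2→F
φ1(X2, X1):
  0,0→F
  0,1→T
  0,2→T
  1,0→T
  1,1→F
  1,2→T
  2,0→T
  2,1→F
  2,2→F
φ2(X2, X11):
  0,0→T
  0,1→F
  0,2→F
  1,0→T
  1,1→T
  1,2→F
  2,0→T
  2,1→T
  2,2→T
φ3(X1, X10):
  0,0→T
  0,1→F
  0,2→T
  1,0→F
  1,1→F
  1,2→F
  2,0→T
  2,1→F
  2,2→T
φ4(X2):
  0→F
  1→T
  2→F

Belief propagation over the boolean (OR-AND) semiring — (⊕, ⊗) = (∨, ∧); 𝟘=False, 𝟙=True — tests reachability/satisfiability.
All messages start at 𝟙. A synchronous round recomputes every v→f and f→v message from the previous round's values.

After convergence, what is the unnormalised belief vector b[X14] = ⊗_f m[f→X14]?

init: all messages = 𝟙 over 3 values
r1 m[φ0→X2] = [T, T, T]
r1 m[φ0→X14] = [T, T, T]
r1 m[φ1→X2] = [T, T, T]
r1 m[φ1→X1] = [T, T, T]
r1 m[φ2→X2] = [T, T, T]
r1 m[φ2→X11] = [T, T, T]
r1 m[φ3→X1] = [T, F, T]
r1 m[φ3→X10] = [T, F, T]
r1 m[φ4→X2] = [F, T, F]
r1 m[X2→φ0] = [T, T, T]
r1 m[X2→φ1] = [T, T, T]
r1 m[X2→φ2] = [T, T, T]
r1 m[X2→φ4] = [T, T, T]
r1 m[X14→φ0] = [T, T, T]
r1 m[X11→φ2] = [T, T, T]
r1 m[X1→φ1] = [T, T, T]
r1 m[X1→φ3] = [T, T, T]
r1 m[X10→φ3] = [T, T, T]
r2 m[φ0→X2] = [T, T, T]
r2 m[φ0→X14] = [T, T, T]
r2 m[φ1→X2] = [T, T, T]
r2 m[φ1→X1] = [T, T, T]
r2 m[φ2→X2] = [T, T, T]
r2 m[φ2→X11] = [T, T, T]
r2 m[φ3→X1] = [T, F, T]
r2 m[φ3→X10] = [T, F, T]
r2 m[φ4→X2] = [F, T, F]
r2 m[X2→φ0] = [F, T, F]
r2 m[X2→φ1] = [F, T, F]
r2 m[X2→φ2] = [F, T, F]
r2 m[X2→φ4] = [T, T, T]
r2 m[X14→φ0] = [T, T, T]
r2 m[X11→φ2] = [T, T, T]
r2 m[X1→φ1] = [T, F, T]
r2 m[X1→φ3] = [T, T, T]
r2 m[X10→φ3] = [T, T, T]
r3 m[φ0→X2] = [T, T, T]
r3 m[φ0→X14] = [T, T, F]
r3 m[φ1→X2] = [T, T, T]
r3 m[φ1→X1] = [T, F, T]
r3 m[φ2→X2] = [T, T, T]
r3 m[φ2→X11] = [T, T, F]
r3 m[φ3→X1] = [T, F, T]
r3 m[φ3→X10] = [T, F, T]
r3 m[φ4→X2] = [F, T, F]
r3 m[X2→φ0] = [F, T, F]
r3 m[X2→φ1] = [F, T, F]
r3 m[X2→φ2] = [F, T, F]
r3 m[X2→φ4] = [T, T, T]
r3 m[X14→φ0] = [T, T, T]
r3 m[X11→φ2] = [T, T, T]
r3 m[X1→φ1] = [T, F, T]
r3 m[X1→φ3] = [T, T, T]
r3 m[X10→φ3] = [T, T, T]
r4 m[φ0→X2] = [T, T, T]
r4 m[φ0→X14] = [T, T, F]
r4 m[φ1→X2] = [T, T, T]
r4 m[φ1→X1] = [T, F, T]
r4 m[φ2→X2] = [T, T, T]
r4 m[φ2→X11] = [T, T, F]
r4 m[φ3→X1] = [T, F, T]
r4 m[φ3→X10] = [T, F, T]
r4 m[φ4→X2] = [F, T, F]
r4 m[X2→φ0] = [F, T, F]
r4 m[X2→φ1] = [F, T, F]
r4 m[X2→φ2] = [F, T, F]
r4 m[X2→φ4] = [T, T, T]
r4 m[X14→φ0] = [T, T, T]
r4 m[X11→φ2] = [T, T, T]
r4 m[X1→φ1] = [T, F, T]
r4 m[X1→φ3] = [T, F, T]
r4 m[X10→φ3] = [T, T, T]
r5 m[φ0→X2] = [T, T, T]
r5 m[φ0→X14] = [T, T, F]
r5 m[φ1→X2] = [T, T, T]
r5 m[φ1→X1] = [T, F, T]
r5 m[φ2→X2] = [T, T, T]
r5 m[φ2→X11] = [T, T, F]
r5 m[φ3→X1] = [T, F, T]
r5 m[φ3→X10] = [T, F, T]
r5 m[φ4→X2] = [F, T, F]
r5 m[X2→φ0] = [F, T, F]
r5 m[X2→φ1] = [F, T, F]
r5 m[X2→φ2] = [F, T, F]
r5 m[X2→φ4] = [T, T, T]
r5 m[X14→φ0] = [T, T, T]
r5 m[X11→φ2] = [T, T, T]
r5 m[X1→φ1] = [T, F, T]
r5 m[X1→φ3] = [T, F, T]
r5 m[X10→φ3] = [T, T, T]
fixed point reached at round 5
b[X14] = ⊗ incoming = [T, T, F]

b[X14] = [T, T, F]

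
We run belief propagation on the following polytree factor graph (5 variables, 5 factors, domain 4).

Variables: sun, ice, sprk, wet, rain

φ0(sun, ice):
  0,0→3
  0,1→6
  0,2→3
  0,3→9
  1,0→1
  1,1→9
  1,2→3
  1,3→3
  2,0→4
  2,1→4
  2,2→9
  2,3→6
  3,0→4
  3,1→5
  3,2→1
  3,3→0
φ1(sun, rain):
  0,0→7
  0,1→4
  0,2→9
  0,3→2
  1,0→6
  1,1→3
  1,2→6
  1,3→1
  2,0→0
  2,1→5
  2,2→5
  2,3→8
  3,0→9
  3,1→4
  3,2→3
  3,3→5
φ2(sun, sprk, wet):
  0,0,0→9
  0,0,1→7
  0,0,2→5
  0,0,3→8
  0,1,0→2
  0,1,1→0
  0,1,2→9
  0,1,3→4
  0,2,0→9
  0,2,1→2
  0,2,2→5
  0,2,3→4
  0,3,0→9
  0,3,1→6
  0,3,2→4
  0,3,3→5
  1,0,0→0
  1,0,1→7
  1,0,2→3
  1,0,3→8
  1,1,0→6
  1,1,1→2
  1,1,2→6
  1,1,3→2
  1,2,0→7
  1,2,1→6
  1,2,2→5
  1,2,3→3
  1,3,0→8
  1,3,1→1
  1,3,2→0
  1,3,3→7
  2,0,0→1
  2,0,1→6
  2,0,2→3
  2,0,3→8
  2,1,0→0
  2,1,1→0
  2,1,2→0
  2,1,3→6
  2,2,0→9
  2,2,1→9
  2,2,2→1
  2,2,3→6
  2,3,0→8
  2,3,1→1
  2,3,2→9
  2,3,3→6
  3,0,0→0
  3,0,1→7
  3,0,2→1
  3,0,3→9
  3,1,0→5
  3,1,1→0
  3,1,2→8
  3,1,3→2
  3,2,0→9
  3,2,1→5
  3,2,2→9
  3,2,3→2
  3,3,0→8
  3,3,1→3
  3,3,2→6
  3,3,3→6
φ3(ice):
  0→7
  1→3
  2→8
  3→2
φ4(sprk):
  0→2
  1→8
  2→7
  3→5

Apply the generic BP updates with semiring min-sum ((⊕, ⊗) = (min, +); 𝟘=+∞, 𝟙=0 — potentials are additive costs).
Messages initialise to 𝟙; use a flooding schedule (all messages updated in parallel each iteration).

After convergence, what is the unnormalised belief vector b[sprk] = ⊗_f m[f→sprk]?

init: all messages = 𝟙 over 4 values
r1 m[φ0→sun] = [3, 1, 4, 0]
r1 m[φ0→ice] = [1, 4, 1, 0]
r1 m[φ1→sun] = [2, 1, 0, 3]
r1 m[φ1→rain] = [0, 3, 3, 1]
r1 m[φ2→sun] = [0, 0, 0, 0]
r1 m[φ2→sprk] = [0, 0, 1, 0]
r1 m[φ2→wet] = [0, 0, 0, 2]
r1 m[φ3→ice] = [7, 3, 8, 2]
r1 m[φ4→sprk] = [2, 8, 7, 5]
r1 m[sun→φ0] = [0, 0, 0, 0]
r1 m[sun→φ1] = [0, 0, 0, 0]
r1 m[sun→φ2] = [0, 0, 0, 0]
r1 m[ice→φ0] = [0, 0, 0, 0]
r1 m[ice→φ3] = [0, 0, 0, 0]
r1 m[sprk→φ2] = [0, 0, 0, 0]
r1 m[sprk→φ4] = [0, 0, 0, 0]
r1 m[wet→φ2] = [0, 0, 0, 0]
r1 m[rain→φ1] = [0, 0, 0, 0]
r2 m[φ0→sun] = [3, 1, 4, 0]
r2 m[φ0→ice] = [1, 4, 1, 0]
r2 m[φ1→sun] = [2, 1, 0, 3]
r2 m[φ1→rain] = [0, 3, 3, 1]
r2 m[φ2→sun] = [0, 0, 0, 0]
r2 m[φ2→sprk] = [0, 0, 1, 0]
r2 m[φ2→wet] = [0, 0, 0, 2]
r2 m[φ3→ice] = [7, 3, 8, 2]
r2 m[φ4→sprk] = [2, 8, 7, 5]
r2 m[sun→φ0] = [2, 1, 0, 3]
r2 m[sun→φ1] = [3, 1, 4, 0]
r2 m[sun→φ2] = [5, 2, 4, 3]
r2 m[ice→φ0] = [7, 3, 8, 2]
r2 m[ice→φ3] = [1, 4, 1, 0]
r2 m[sprk→φ2] = [2, 8, 7, 5]
r2 m[sprk→φ4] = [0, 0, 1, 0]
r2 m[wet→φ2] = [0, 0, 0, 0]
r2 m[rain→φ1] = [0, 0, 0, 0]
r3 m[φ0→sun] = [9, 5, 7, 2]
r3 m[φ0→ice] = [2, 4, 4, 3]
r3 m[φ1→sun] = [2, 1, 0, 3]
r3 m[φ1→rain] = [4, 4, 3, 2]
r3 m[φ2→sun] = [7, 2, 3, 2]
r3 m[φ2→sprk] = [2, 3, 5, 2]
r3 m[φ2→wet] = [4, 8, 6, 12]
r3 m[φ3→ice] = [7, 3, 8, 2]
r3 m[φ4→sprk] = [2, 8, 7, 5]
r3 m[sun→φ0] = [2, 1, 0, 3]
r3 m[sun→φ1] = [3, 1, 4, 0]
r3 m[sun→φ2] = [5, 2, 4, 3]
r3 m[ice→φ0] = [7, 3, 8, 2]
r3 m[ice→φ3] = [1, 4, 1, 0]
r3 m[sprk→φ2] = [2, 8, 7, 5]
r3 m[sprk→φ4] = [0, 0, 1, 0]
r3 m[wet→φ2] = [0, 0, 0, 0]
r3 m[rain→φ1] = [0, 0, 0, 0]
r4 m[φ0→sun] = [9, 5, 7, 2]
r4 m[φ0→ice] = [2, 4, 4, 3]
r4 m[φ1→sun] = [2, 1, 0, 3]
r4 m[φ1→rain] = [4, 4, 3, 2]
r4 m[φ2→sun] = [7, 2, 3, 2]
r4 m[φ2→sprk] = [2, 3, 5, 2]
r4 m[φ2→wet] = [4, 8, 6, 12]
r4 m[φ3→ice] = [7, 3, 8, 2]
r4 m[φ4→sprk] = [2, 8, 7, 5]
r4 m[sun→φ0] = [9, 3, 3, 5]
r4 m[sun→φ1] = [16, 7, 10, 4]
r4 m[sun→φ2] = [11, 6, 7, 5]
r4 m[ice→φ0] = [7, 3, 8, 2]
r4 m[ice→φ3] = [2, 4, 4, 3]
r4 m[sprk→φ2] = [2, 8, 7, 5]
r4 m[sprk→φ4] = [2, 3, 5, 2]
r4 m[wet→φ2] = [0, 0, 0, 0]
r4 m[rain→φ1] = [0, 0, 0, 0]
r5 m[φ0→sun] = [9, 5, 7, 2]
r5 m[φ0→ice] = [4, 7, 6, 5]
r5 m[φ1→sun] = [2, 1, 0, 3]
r5 m[φ1→rain] = [10, 8, 7, 8]
r5 m[φ2→sun] = [7, 2, 3, 2]
r5 m[φ2→sprk] = [5, 5, 7, 6]
r5 m[φ2→wet] = [7, 12, 8, 14]
r5 m[φ3→ice] = [7, 3, 8, 2]
r5 m[φ4→sprk] = [2, 8, 7, 5]
r5 m[sun→φ0] = [9, 3, 3, 5]
r5 m[sun→φ1] = [16, 7, 10, 4]
r5 m[sun→φ2] = [11, 6, 7, 5]
r5 m[ice→φ0] = [7, 3, 8, 2]
r5 m[ice→φ3] = [2, 4, 4, 3]
r5 m[sprk→φ2] = [2, 8, 7, 5]
r5 m[sprk→φ4] = [2, 3, 5, 2]
r5 m[wet→φ2] = [0, 0, 0, 0]
r5 m[rain→φ1] = [0, 0, 0, 0]
r6 m[φ0→sun] = [9, 5, 7, 2]
r6 m[φ0→ice] = [4, 7, 6, 5]
r6 m[φ1→sun] = [2, 1, 0, 3]
r6 m[φ1→rain] = [10, 8, 7, 8]
r6 m[φ2→sun] = [7, 2, 3, 2]
r6 m[φ2→sprk] = [5, 5, 7, 6]
r6 m[φ2→wet] = [7, 12, 8, 14]
r6 m[φ3→ice] = [7, 3, 8, 2]
r6 m[φ4→sprk] = [2, 8, 7, 5]
r6 m[sun→φ0] = [9, 3, 3, 5]
r6 m[sun→φ1] = [16, 7, 10, 4]
r6 m[sun→φ2] = [11, 6, 7, 5]
r6 m[ice→φ0] = [7, 3, 8, 2]
r6 m[ice→φ3] = [4, 7, 6, 5]
r6 m[sprk→φ2] = [2, 8, 7, 5]
r6 m[sprk→φ4] = [5, 5, 7, 6]
r6 m[wet→φ2] = [0, 0, 0, 0]
r6 m[rain→φ1] = [0, 0, 0, 0]
r7 m[φ0→sun] = [9, 5, 7, 2]
r7 m[φ0→ice] = [4, 7, 6, 5]
r7 m[φ1→sun] = [2, 1, 0, 3]
r7 m[φ1→rain] = [10, 8, 7, 8]
r7 m[φ2→sun] = [7, 2, 3, 2]
r7 m[φ2→sprk] = [5, 5, 7, 6]
r7 m[φ2→wet] = [7, 12, 8, 14]
r7 m[φ3→ice] = [7, 3, 8, 2]
r7 m[φ4→sprk] = [2, 8, 7, 5]
r7 m[sun→φ0] = [9, 3, 3, 5]
r7 m[sun→φ1] = [16, 7, 10, 4]
r7 m[sun→φ2] = [11, 6, 7, 5]
r7 m[ice→φ0] = [7, 3, 8, 2]
r7 m[ice→φ3] = [4, 7, 6, 5]
r7 m[sprk→φ2] = [2, 8, 7, 5]
r7 m[sprk→φ4] = [5, 5, 7, 6]
r7 m[wet→φ2] = [0, 0, 0, 0]
r7 m[rain→φ1] = [0, 0, 0, 0]
fixed point reached at round 7
b[sprk] = ⊗ incoming = [7, 13, 14, 11]

b[sprk] = [7, 13, 14, 11]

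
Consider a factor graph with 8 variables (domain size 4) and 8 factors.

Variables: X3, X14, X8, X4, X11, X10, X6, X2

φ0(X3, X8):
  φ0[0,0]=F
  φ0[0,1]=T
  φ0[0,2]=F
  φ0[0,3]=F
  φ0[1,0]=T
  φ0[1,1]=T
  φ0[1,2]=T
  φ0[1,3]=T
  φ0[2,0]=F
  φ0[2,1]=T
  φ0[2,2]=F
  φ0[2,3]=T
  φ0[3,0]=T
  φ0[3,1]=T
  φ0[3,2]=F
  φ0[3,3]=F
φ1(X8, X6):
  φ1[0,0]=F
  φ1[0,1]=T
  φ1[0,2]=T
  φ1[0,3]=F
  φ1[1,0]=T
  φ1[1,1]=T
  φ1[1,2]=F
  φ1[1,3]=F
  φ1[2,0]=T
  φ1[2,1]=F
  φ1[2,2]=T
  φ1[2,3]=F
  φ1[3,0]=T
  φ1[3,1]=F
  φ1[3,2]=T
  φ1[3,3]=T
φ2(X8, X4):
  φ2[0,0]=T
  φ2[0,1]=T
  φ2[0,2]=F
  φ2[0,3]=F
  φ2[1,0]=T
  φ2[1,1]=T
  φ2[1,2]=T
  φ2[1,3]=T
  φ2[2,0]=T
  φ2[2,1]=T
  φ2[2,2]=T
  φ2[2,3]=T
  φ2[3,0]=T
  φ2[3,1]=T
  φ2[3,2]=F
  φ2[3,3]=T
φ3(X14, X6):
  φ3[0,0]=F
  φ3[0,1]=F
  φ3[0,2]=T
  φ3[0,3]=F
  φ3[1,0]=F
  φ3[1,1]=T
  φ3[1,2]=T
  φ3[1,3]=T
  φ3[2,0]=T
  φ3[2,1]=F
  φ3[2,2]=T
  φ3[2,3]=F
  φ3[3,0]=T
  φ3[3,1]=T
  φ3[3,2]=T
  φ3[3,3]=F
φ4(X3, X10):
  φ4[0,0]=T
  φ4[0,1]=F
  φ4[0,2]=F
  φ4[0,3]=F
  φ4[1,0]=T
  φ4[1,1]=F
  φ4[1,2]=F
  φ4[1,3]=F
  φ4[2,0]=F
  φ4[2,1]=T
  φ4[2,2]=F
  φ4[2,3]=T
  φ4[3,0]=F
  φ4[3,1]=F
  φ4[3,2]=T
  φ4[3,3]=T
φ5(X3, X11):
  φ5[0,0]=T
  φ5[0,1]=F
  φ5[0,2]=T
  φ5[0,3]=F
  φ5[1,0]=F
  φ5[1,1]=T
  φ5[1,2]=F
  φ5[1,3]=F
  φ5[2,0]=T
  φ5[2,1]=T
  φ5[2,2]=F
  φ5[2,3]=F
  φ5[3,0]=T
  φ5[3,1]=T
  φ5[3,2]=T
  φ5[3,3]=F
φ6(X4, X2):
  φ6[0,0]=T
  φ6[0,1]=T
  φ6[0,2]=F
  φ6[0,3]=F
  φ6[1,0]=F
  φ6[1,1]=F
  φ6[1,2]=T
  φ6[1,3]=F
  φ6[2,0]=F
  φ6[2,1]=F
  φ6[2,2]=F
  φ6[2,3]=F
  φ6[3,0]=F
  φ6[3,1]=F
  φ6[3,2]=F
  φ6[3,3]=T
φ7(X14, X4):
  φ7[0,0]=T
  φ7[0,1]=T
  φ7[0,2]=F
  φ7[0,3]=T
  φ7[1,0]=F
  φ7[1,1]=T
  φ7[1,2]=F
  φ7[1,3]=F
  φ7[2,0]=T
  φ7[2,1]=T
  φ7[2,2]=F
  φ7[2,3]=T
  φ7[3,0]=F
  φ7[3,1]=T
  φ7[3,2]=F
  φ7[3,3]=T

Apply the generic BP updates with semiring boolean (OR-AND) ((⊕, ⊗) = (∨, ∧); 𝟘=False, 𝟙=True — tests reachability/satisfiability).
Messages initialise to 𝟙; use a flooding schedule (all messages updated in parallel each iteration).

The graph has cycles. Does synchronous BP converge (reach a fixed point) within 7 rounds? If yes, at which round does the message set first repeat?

init: all messages = 𝟙 over 4 values
r1 m[φ0→X3] = [T, T, T, T]
r1 m[φ0→X8] = [T, T, T, T]
r1 m[φ1→X8] = [T, T, T, T]
r1 m[φ1→X6] = [T, T, T, T]
r1 m[φ2→X8] = [T, T, T, T]
r1 m[φ2→X4] = [T, T, T, T]
r1 m[φ3→X14] = [T, T, T, T]
r1 m[φ3→X6] = [T, T, T, T]
r1 m[φ4→X3] = [T, T, T, T]
r1 m[φ4→X10] = [T, T, T, T]
r1 m[φ5→X3] = [T, T, T, T]
r1 m[φ5→X11] = [T, T, T, F]
r1 m[φ6→X4] = [T, T, F, T]
r1 m[φ6→X2] = [T, T, T, T]
r1 m[φ7→X14] = [T, T, T, T]
r1 m[φ7→X4] = [T, T, F, T]
r1 m[X3→φ0] = [T, T, T, T]
r1 m[X3→φ4] = [T, T, T, T]
r1 m[X3→φ5] = [T, T, T, T]
r1 m[X14→φ3] = [T, T, T, T]
r1 m[X14→φ7] = [T, T, T, T]
r1 m[X8→φ0] = [T, T, T, T]
r1 m[X8→φ1] = [T, T, T, T]
r1 m[X8→φ2] = [T, T, T, T]
r1 m[X4→φ2] = [T, T, T, T]
r1 m[X4→φ6] = [T, T, T, T]
r1 m[X4→φ7] = [T, T, T, T]
r1 m[X11→φ5] = [T, T, T, T]
r1 m[X10→φ4] = [T, T, T, T]
r1 m[X6→φ1] = [T, T, T, T]
r1 m[X6→φ3] = [T, T, T, T]
r1 m[X2→φ6] = [T, T, T, T]
r2 m[φ0→X3] = [T, T, T, T]
r2 m[φ0→X8] = [T, T, T, T]
r2 m[φ1→X8] = [T, T, T, T]
r2 m[φ1→X6] = [T, T, T, T]
r2 m[φ2→X8] = [T, T, T, T]
r2 m[φ2→X4] = [T, T, T, T]
r2 m[φ3→X14] = [T, T, T, T]
r2 m[φ3→X6] = [T, T, T, T]
r2 m[φ4→X3] = [T, T, T, T]
r2 m[φ4→X10] = [T, T, T, T]
r2 m[φ5→X3] = [T, T, T, T]
r2 m[φ5→X11] = [T, T, T, F]
r2 m[φ6→X4] = [T, T, F, T]
r2 m[φ6→X2] = [T, T, T, T]
r2 m[φ7→X14] = [T, T, T, T]
r2 m[φ7→X4] = [T, T, F, T]
r2 m[X3→φ0] = [T, T, T, T]
r2 m[X3→φ4] = [T, T, T, T]
r2 m[X3→φ5] = [T, T, T, T]
r2 m[X14→φ3] = [T, T, T, T]
r2 m[X14→φ7] = [T, T, T, T]
r2 m[X8→φ0] = [T, T, T, T]
r2 m[X8→φ1] = [T, T, T, T]
r2 m[X8→φ2] = [T, T, T, T]
r2 m[X4→φ2] = [T, T, F, T]
r2 m[X4→φ6] = [T, T, F, T]
r2 m[X4→φ7] = [T, T, F, T]
r2 m[X11→φ5] = [T, T, T, T]
r2 m[X10→φ4] = [T, T, T, T]
r2 m[X6→φ1] = [T, T, T, T]
r2 m[X6→φ3] = [T, T, T, T]
r2 m[X2→φ6] = [T, T, T, T]
r3 m[φ0→X3] = [T, T, T, T]
r3 m[φ0→X8] = [T, T, T, T]
r3 m[φ1→X8] = [T, T, T, T]
r3 m[φ1→X6] = [T, T, T, T]
r3 m[φ2→X8] = [T, T, T, T]
r3 m[φ2→X4] = [T, T, T, T]
r3 m[φ3→X14] = [T, T, T, T]
r3 m[φ3→X6] = [T, T, T, T]
r3 m[φ4→X3] = [T, T, T, T]
r3 m[φ4→X10] = [T, T, T, T]
r3 m[φ5→X3] = [T, T, T, T]
r3 m[φ5→X11] = [T, T, T, F]
r3 m[φ6→X4] = [T, T, F, T]
r3 m[φ6→X2] = [T, T, T, T]
r3 m[φ7→X14] = [T, T, T, T]
r3 m[φ7→X4] = [T, T, F, T]
r3 m[X3→φ0] = [T, T, T, T]
r3 m[X3→φ4] = [T, T, T, T]
r3 m[X3→φ5] = [T, T, T, T]
r3 m[X14→φ3] = [T, T, T, T]
r3 m[X14→φ7] = [T, T, T, T]
r3 m[X8→φ0] = [T, T, T, T]
r3 m[X8→φ1] = [T, T, T, T]
r3 m[X8→φ2] = [T, T, T, T]
r3 m[X4→φ2] = [T, T, F, T]
r3 m[X4→φ6] = [T, T, F, T]
r3 m[X4→φ7] = [T, T, F, T]
r3 m[X11→φ5] = [T, T, T, T]
r3 m[X10→φ4] = [T, T, T, T]
r3 m[X6→φ1] = [T, T, T, T]
r3 m[X6→φ3] = [T, T, T, T]
r3 m[X2→φ6] = [T, T, T, T]
fixed point reached at round 3
messages reach a fixed point at round 3

CONVERGED at round 3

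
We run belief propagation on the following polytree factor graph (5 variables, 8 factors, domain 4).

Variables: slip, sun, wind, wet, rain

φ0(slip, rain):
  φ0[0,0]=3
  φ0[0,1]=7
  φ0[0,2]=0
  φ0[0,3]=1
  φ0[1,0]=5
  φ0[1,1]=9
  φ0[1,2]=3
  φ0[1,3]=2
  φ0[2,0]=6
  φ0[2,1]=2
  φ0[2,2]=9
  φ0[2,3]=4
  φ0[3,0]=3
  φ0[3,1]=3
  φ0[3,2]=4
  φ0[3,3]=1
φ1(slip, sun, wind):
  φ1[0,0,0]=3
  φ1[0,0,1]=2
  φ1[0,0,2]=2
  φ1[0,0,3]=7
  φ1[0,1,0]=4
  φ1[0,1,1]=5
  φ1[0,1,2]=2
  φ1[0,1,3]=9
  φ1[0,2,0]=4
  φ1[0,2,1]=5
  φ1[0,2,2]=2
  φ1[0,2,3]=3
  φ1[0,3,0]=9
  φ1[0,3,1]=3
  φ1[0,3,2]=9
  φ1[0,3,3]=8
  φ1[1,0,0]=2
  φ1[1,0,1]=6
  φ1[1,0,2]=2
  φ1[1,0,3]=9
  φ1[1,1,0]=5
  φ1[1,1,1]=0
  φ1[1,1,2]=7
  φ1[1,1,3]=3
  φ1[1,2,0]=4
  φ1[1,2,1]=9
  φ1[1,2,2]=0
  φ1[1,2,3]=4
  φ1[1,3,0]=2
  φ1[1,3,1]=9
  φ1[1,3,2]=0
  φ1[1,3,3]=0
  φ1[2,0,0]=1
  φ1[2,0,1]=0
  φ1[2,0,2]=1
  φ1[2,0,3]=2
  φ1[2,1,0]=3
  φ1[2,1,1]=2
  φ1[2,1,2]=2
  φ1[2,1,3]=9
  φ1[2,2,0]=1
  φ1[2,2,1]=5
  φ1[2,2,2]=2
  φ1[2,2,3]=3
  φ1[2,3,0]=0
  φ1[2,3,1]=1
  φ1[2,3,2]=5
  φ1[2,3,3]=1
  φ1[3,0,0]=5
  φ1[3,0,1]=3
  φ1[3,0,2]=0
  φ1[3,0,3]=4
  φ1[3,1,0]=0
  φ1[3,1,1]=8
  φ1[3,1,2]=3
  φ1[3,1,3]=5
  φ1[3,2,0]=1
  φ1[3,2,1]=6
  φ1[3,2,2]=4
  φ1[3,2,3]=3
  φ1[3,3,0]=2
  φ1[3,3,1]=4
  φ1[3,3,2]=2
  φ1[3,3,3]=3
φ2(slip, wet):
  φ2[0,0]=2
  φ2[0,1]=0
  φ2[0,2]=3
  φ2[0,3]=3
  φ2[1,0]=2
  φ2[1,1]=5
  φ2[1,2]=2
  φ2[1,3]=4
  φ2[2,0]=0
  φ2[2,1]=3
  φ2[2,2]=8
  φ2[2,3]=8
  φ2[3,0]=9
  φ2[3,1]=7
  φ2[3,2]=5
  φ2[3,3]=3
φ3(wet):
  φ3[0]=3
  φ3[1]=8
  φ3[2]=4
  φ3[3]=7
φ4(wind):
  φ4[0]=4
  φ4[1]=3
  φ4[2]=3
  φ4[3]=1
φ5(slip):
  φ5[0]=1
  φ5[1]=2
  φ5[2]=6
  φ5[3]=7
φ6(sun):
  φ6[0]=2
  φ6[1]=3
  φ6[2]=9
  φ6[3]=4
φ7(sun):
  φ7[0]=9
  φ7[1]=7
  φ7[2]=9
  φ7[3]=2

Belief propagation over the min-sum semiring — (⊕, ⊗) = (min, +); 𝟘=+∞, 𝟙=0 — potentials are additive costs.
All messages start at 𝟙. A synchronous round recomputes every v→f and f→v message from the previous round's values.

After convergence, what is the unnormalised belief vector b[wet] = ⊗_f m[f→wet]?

b[wet] = [16, 21, 17, 22]

init: all messages = 𝟙 over 4 values
r1 m[φ0→slip] = [0, 2, 2, 1]
r1 m[φ0→rain] = [3, 2, 0, 1]
r1 m[φ1→slip] = [2, 0, 0, 0]
r1 m[φ1→sun] = [0, 0, 0, 0]
r1 m[φ1→wind] = [0, 0, 0, 0]
r1 m[φ2→slip] = [0, 2, 0, 3]
r1 m[φ2→wet] = [0, 0, 2, 3]
r1 m[φ3→wet] = [3, 8, 4, 7]
r1 m[φ4→wind] = [4, 3, 3, 1]
r1 m[φ5→slip] = [1, 2, 6, 7]
r1 m[φ6→sun] = [2, 3, 9, 4]
r1 m[φ7→sun] = [9, 7, 9, 2]
r1 m[slip→φ0] = [0, 0, 0, 0]
r1 m[slip→φ1] = [0, 0, 0, 0]
r1 m[slip→φ2] = [0, 0, 0, 0]
r1 m[slip→φ5] = [0, 0, 0, 0]
r1 m[sun→φ1] = [0, 0, 0, 0]
r1 m[sun→φ6] = [0, 0, 0, 0]
r1 m[sun→φ7] = [0, 0, 0, 0]
r1 m[wind→φ1] = [0, 0, 0, 0]
r1 m[wind→φ4] = [0, 0, 0, 0]
r1 m[wet→φ2] = [0, 0, 0, 0]
r1 m[wet→φ3] = [0, 0, 0, 0]
r1 m[rain→φ0] = [0, 0, 0, 0]
r2 m[φ0→slip] = [0, 2, 2, 1]
r2 m[φ0→rain] = [3, 2, 0, 1]
r2 m[φ1→slip] = [2, 0, 0, 0]
r2 m[φ1→sun] = [0, 0, 0, 0]
r2 m[φ1→wind] = [0, 0, 0, 0]
r2 m[φ2→slip] = [0, 2, 0, 3]
r2 m[φ2→wet] = [0, 0, 2, 3]
r2 m[φ3→wet] = [3, 8, 4, 7]
r2 m[φ4→wind] = [4, 3, 3, 1]
r2 m[φ5→slip] = [1, 2, 6, 7]
r2 m[φ6→sun] = [2, 3, 9, 4]
r2 m[φ7→sun] = [9, 7, 9, 2]
r2 m[slip→φ0] = [3, 4, 6, 10]
r2 m[slip→φ1] = [1, 6, 8, 11]
r2 m[slip→φ2] = [3, 4, 8, 8]
r2 m[slip→φ5] = [2, 4, 2, 4]
r2 m[sun→φ1] = [11, 10, 18, 6]
r2 m[sun→φ6] = [9, 7, 9, 2]
r2 m[sun→φ7] = [2, 3, 9, 4]
r2 m[wind→φ1] = [4, 3, 3, 1]
r2 m[wind→φ4] = [0, 0, 0, 0]
r2 m[wet→φ2] = [3, 8, 4, 7]
r2 m[wet→φ3] = [0, 0, 2, 3]
r2 m[rain→φ0] = [0, 0, 0, 0]
r3 m[φ0→slip] = [0, 2, 2, 1]
r3 m[φ0→rain] = [6, 8, 3, 4]
r3 m[φ1→slip] = [12, 7, 8, 10]
r3 m[φ1→sun] = [6, 6, 5, 7]
r3 m[φ1→wind] = [14, 10, 12, 12]
r3 m[φ2→slip] = [5, 5, 3, 9]
r3 m[φ2→wet] = [5, 3, 6, 6]
r3 m[φ3→wet] = [3, 8, 4, 7]
r3 m[φ4→wind] = [4, 3, 3, 1]
r3 m[φ5→slip] = [1, 2, 6, 7]
r3 m[φ6→sun] = [2, 3, 9, 4]
r3 m[φ7→sun] = [9, 7, 9, 2]
r3 m[slip→φ0] = [3, 4, 6, 10]
r3 m[slip→φ1] = [1, 6, 8, 11]
r3 m[slip→φ2] = [3, 4, 8, 8]
r3 m[slip→φ5] = [2, 4, 2, 4]
r3 m[sun→φ1] = [11, 10, 18, 6]
r3 m[sun→φ6] = [9, 7, 9, 2]
r3 m[sun→φ7] = [2, 3, 9, 4]
r3 m[wind→φ1] = [4, 3, 3, 1]
r3 m[wind→φ4] = [0, 0, 0, 0]
r3 m[wet→φ2] = [3, 8, 4, 7]
r3 m[wet→φ3] = [0, 0, 2, 3]
r3 m[rain→φ0] = [0, 0, 0, 0]
r4 m[φ0→slip] = [0, 2, 2, 1]
r4 m[φ0→rain] = [6, 8, 3, 4]
r4 m[φ1→slip] = [12, 7, 8, 10]
r4 m[φ1→sun] = [6, 6, 5, 7]
r4 m[φ1→wind] = [14, 10, 12, 12]
r4 m[φ2→slip] = [5, 5, 3, 9]
r4 m[φ2→wet] = [5, 3, 6, 6]
r4 m[φ3→wet] = [3, 8, 4, 7]
r4 m[φ4→wind] = [4, 3, 3, 1]
r4 m[φ5→slip] = [1, 2, 6, 7]
r4 m[φ6→sun] = [2, 3, 9, 4]
r4 m[φ7→sun] = [9, 7, 9, 2]
r4 m[slip→φ0] = [18, 14, 17, 26]
r4 m[slip→φ1] = [6, 9, 11, 17]
r4 m[slip→φ2] = [13, 11, 16, 18]
r4 m[slip→φ5] = [17, 14, 13, 20]
r4 m[sun→φ1] = [11, 10, 18, 6]
r4 m[sun→φ6] = [15, 13, 14, 9]
r4 m[sun→φ7] = [8, 9, 14, 11]
r4 m[wind→φ1] = [4, 3, 3, 1]
r4 m[wind→φ4] = [14, 10, 12, 12]
r4 m[wet→φ2] = [3, 8, 4, 7]
r4 m[wet→φ3] = [5, 3, 6, 6]
r4 m[rain→φ0] = [0, 0, 0, 0]
r5 m[φ0→slip] = [0, 2, 2, 1]
r5 m[φ0→rain] = [19, 19, 17, 16]
r5 m[φ1→slip] = [12, 7, 8, 10]
r5 m[φ1→sun] = [11, 11, 10, 10]
r5 m[φ1→wind] = [17, 15, 15, 15]
r5 m[φ2→slip] = [5, 5, 3, 9]
r5 m[φ2→wet] = [13, 13, 13, 15]
r5 m[φ3→wet] = [3, 8, 4, 7]
r5 m[φ4→wind] = [4, 3, 3, 1]
r5 m[φ5→slip] = [1, 2, 6, 7]
r5 m[φ6→sun] = [2, 3, 9, 4]
r5 m[φ7→sun] = [9, 7, 9, 2]
r5 m[slip→φ0] = [18, 14, 17, 26]
r5 m[slip→φ1] = [6, 9, 11, 17]
r5 m[slip→φ2] = [13, 11, 16, 18]
r5 m[slip→φ5] = [17, 14, 13, 20]
r5 m[sun→φ1] = [11, 10, 18, 6]
r5 m[sun→φ6] = [15, 13, 14, 9]
r5 m[sun→φ7] = [8, 9, 14, 11]
r5 m[wind→φ1] = [4, 3, 3, 1]
r5 m[wind→φ4] = [14, 10, 12, 12]
r5 m[wet→φ2] = [3, 8, 4, 7]
r5 m[wet→φ3] = [5, 3, 6, 6]
r5 m[rain→φ0] = [0, 0, 0, 0]
r6 m[φ0→slip] = [0, 2, 2, 1]
r6 m[φ0→rain] = [19, 19, 17, 16]
r6 m[φ1→slip] = [12, 7, 8, 10]
r6 m[φ1→sun] = [11, 11, 10, 10]
r6 m[φ1→wind] = [17, 15, 15, 15]
r6 m[φ2→slip] = [5, 5, 3, 9]
r6 m[φ2→wet] = [13, 13, 13, 15]
r6 m[φ3→wet] = [3, 8, 4, 7]
r6 m[φ4→wind] = [4, 3, 3, 1]
r6 m[φ5→slip] = [1, 2, 6, 7]
r6 m[φ6→sun] = [2, 3, 9, 4]
r6 m[φ7→sun] = [9, 7, 9, 2]
r6 m[slip→φ0] = [18, 14, 17, 26]
r6 m[slip→φ1] = [6, 9, 11, 17]
r6 m[slip→φ2] = [13, 11, 16, 18]
r6 m[slip→φ5] = [17, 14, 13, 20]
r6 m[sun→φ1] = [11, 10, 18, 6]
r6 m[sun→φ6] = [20, 18, 19, 12]
r6 m[sun→φ7] = [13, 14, 19, 14]
r6 m[wind→φ1] = [4, 3, 3, 1]
r6 m[wind→φ4] = [17, 15, 15, 15]
r6 m[wet→φ2] = [3, 8, 4, 7]
r6 m[wet→φ3] = [13, 13, 13, 15]
r6 m[rain→φ0] = [0, 0, 0, 0]
r7 m[φ0→slip] = [0, 2, 2, 1]
r7 m[φ0→rain] = [19, 19, 17, 16]
r7 m[φ1→slip] = [12, 7, 8, 10]
r7 m[φ1→sun] = [11, 11, 10, 10]
r7 m[φ1→wind] = [17, 15, 15, 15]
r7 m[φ2→slip] = [5, 5, 3, 9]
r7 m[φ2→wet] = [13, 13, 13, 15]
r7 m[φ3→wet] = [3, 8, 4, 7]
r7 m[φ4→wind] = [4, 3, 3, 1]
r7 m[φ5→slip] = [1, 2, 6, 7]
r7 m[φ6→sun] = [2, 3, 9, 4]
r7 m[φ7→sun] = [9, 7, 9, 2]
r7 m[slip→φ0] = [18, 14, 17, 26]
r7 m[slip→φ1] = [6, 9, 11, 17]
r7 m[slip→φ2] = [13, 11, 16, 18]
r7 m[slip→φ5] = [17, 14, 13, 20]
r7 m[sun→φ1] = [11, 10, 18, 6]
r7 m[sun→φ6] = [20, 18, 19, 12]
r7 m[sun→φ7] = [13, 14, 19, 14]
r7 m[wind→φ1] = [4, 3, 3, 1]
r7 m[wind→φ4] = [17, 15, 15, 15]
r7 m[wet→φ2] = [3, 8, 4, 7]
r7 m[wet→φ3] = [13, 13, 13, 15]
r7 m[rain→φ0] = [0, 0, 0, 0]
fixed point reached at round 7
b[wet] = ⊗ incoming = [16, 21, 17, 22]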